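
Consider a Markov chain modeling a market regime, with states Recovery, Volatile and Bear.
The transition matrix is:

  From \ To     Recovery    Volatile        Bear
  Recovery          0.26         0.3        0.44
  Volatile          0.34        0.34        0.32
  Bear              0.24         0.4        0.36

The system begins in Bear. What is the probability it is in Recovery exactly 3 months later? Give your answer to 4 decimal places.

0.2809

Propagate the distribution vector 3 months from Bear.
After 0 months: (0.0000, 0.0000, 1.0000)
After 1 month: (0.2400, 0.4000, 0.3600)
After 2 months: (0.2848, 0.3520, 0.3632)
After 3 months: (0.2809, 0.3504, 0.3687)
P(in Recovery after 3 months) = 0.2809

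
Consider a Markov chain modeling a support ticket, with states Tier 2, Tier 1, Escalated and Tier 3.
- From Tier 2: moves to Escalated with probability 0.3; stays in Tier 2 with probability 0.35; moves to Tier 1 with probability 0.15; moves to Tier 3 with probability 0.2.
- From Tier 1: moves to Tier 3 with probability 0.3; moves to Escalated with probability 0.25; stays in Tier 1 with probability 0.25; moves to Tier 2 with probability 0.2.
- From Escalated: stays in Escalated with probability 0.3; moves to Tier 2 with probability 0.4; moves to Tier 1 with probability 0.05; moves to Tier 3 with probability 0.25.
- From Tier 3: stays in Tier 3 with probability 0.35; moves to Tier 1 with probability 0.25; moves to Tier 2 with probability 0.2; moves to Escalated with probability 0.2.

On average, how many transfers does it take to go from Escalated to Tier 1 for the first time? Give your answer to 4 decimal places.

7.4059

Let t(s) be the expected number of transfers to first reach Tier 1 from state s, with t(Tier 1) = 0. Conditioning on the first transfer:
t(Tier 2) = 1 + 0.35·t(Tier 2) + 0.3·t(Escalated) + 0.2·t(Tier 3)
t(Escalated) = 1 + 0.4·t(Tier 2) + 0.3·t(Escalated) + 0.25·t(Tier 3)
t(Tier 3) = 1 + 0.2·t(Tier 2) + 0.2·t(Escalated) + 0.35·t(Tier 3)
Solving: t(Tier 2) = 6.7723, t(Escalated) = 7.4059, t(Tier 3) = 5.9010.
Expected transfers from Escalated to Tier 1: 7.4059.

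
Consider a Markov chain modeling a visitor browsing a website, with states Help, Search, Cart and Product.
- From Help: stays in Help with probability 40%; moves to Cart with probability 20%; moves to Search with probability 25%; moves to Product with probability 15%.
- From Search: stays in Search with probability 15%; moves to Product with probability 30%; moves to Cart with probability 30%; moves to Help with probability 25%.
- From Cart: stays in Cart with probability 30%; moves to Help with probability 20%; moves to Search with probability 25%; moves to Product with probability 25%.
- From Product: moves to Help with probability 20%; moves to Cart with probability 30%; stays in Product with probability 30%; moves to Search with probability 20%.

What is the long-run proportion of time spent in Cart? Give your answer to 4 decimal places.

0.2736

Let the stationary distribution be π with π = πP and π_1 + π_2 + π_3 + π_4 = 1.
π_1 = 0.4·π_1 + 0.25·π_2 + 0.2·π_3 + 0.2·π_4
π_2 = 0.25·π_1 + 0.15·π_2 + 0.25·π_3 + 0.2·π_4
π_3 = 0.2·π_1 + 0.3·π_2 + 0.3·π_3 + 0.3·π_4
Solving with the normalization constraint gives π = (0.2635, 0.2161, 0.2736, 0.2468).
So the stationary probability of Cart is 0.2736.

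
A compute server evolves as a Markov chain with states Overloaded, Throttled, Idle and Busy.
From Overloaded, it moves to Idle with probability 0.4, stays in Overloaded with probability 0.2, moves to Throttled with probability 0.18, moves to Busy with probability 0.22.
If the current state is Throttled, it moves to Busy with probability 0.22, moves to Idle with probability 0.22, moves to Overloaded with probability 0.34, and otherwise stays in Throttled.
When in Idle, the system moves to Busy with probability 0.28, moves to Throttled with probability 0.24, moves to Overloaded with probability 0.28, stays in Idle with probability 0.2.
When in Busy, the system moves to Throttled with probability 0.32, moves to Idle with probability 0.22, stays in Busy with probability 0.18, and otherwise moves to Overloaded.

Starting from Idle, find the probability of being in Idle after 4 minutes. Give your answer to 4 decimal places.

Propagate the distribution vector 4 minutes from Idle.
After 0 minutes: (0.0000, 0.0000, 1.0000, 0.0000)
After 1 minute: (0.2800, 0.2400, 0.2000, 0.2800)
After 2 minutes: (0.2720, 0.2408, 0.2664, 0.2208)
After 3 minutes: (0.2727, 0.2365, 0.2636, 0.2272)
After 4 minutes: (0.2724, 0.2371, 0.2638, 0.2267)
P(in Idle after 4 minutes) = 0.2638

0.2638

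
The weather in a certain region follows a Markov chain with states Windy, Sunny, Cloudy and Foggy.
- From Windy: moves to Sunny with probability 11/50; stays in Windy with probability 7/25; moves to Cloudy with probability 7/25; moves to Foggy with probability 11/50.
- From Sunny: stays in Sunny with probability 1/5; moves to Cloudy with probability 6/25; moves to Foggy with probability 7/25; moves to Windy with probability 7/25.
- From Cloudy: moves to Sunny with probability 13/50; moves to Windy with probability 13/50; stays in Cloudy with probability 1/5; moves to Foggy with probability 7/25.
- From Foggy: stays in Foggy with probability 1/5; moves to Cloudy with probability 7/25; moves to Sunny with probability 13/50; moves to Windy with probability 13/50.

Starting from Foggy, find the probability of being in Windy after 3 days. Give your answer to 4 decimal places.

0.2701

Propagate the distribution vector 3 days from Foggy.
After 0 days: (0.0000, 0.0000, 0.0000, 1.0000)
After 1 day: (0.2600, 0.2600, 0.2800, 0.2000)
After 2 days: (0.2704, 0.2340, 0.2472, 0.2484)
After 3 days: (0.2701, 0.2351, 0.2509, 0.2439)
P(in Windy after 3 days) = 0.2701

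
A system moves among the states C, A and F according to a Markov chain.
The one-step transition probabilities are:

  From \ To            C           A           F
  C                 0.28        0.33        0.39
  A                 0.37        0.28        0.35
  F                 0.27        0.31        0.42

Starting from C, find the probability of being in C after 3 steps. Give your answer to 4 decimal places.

Propagate the distribution vector 3 steps from C.
After 0 steps: (1.0000, 0.0000, 0.0000)
After 1 step: (0.2800, 0.3300, 0.3900)
After 2 steps: (0.3058, 0.3057, 0.3885)
After 3 steps: (0.3036, 0.3069, 0.3894)
P(in C after 3 steps) = 0.3036

0.3036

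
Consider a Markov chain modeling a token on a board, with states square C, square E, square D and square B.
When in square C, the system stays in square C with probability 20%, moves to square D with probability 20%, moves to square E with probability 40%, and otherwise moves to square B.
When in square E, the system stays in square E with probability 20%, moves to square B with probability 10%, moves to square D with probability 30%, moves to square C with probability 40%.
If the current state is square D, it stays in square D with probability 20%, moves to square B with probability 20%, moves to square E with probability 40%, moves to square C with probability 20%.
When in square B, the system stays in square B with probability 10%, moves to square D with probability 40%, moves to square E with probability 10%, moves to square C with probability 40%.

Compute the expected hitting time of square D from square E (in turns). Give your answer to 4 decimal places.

Let t(s) be the expected number of turns to first reach square D from state s, with t(square D) = 0. Conditioning on the first turn:
t(square C) = 1 + 0.2·t(square C) + 0.4·t(square E) + 0.2·t(square B)
t(square E) = 1 + 0.4·t(square C) + 0.2·t(square E) + 0.1·t(square B)
t(square B) = 1 + 0.4·t(square C) + 0.1·t(square E) + 0.1·t(square B)
Solving: t(square C) = 3.8393, t(square E) = 3.5714, t(square B) = 3.2143.
Expected turns from square E to square D: 3.5714.

3.5714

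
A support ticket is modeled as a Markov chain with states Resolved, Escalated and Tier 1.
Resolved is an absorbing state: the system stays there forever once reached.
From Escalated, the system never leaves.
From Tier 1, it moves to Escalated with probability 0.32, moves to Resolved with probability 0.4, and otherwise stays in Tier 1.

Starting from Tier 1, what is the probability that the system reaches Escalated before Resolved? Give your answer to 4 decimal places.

0.4444

Let h(s) be the probability of absorption at Escalated starting from transient state s. Then h(Escalated) = 1 and h(Resolved) = 0. By first-step analysis:
h(Tier 1) = 0.4·0 + 0.32·1 + 0.28·h(Tier 1)
Solving: h(Tier 1) = 0.4444.
Starting from Tier 1, the probability is 0.4444.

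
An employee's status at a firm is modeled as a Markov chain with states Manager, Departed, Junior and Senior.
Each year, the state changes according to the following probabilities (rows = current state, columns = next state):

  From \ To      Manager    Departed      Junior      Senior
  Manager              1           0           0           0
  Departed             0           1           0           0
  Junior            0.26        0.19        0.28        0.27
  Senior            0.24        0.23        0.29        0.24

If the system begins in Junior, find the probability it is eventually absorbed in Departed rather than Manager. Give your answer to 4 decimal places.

Let h(s) be the probability of absorption at Departed starting from transient state s. Then h(Departed) = 1 and h(Manager) = 0. By first-step analysis:
h(Junior) = 0.26·0 + 0.19·1 + 0.28·h(Junior) + 0.27·h(Senior)
h(Senior) = 0.24·0 + 0.23·1 + 0.29·h(Junior) + 0.24·h(Senior)
Solving: h(Junior) = 0.4404, h(Senior) = 0.4707.
Starting from Junior, the probability is 0.4404.

0.4404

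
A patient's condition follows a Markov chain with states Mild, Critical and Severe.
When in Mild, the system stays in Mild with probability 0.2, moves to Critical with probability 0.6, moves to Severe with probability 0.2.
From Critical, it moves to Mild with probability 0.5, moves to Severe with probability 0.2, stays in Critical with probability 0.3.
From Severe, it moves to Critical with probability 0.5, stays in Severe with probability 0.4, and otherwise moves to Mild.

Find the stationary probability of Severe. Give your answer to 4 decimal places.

Let the stationary distribution be π with π = πP and π_1 + π_2 + π_3 = 1.
π_1 = 0.2·π_1 + 0.5·π_2 + 0.1·π_3
π_2 = 0.6·π_1 + 0.3·π_2 + 0.5·π_3
Solving with the normalization constraint gives π = (0.3077, 0.4423, 0.2500).
So the stationary probability of Severe is 0.2500.

0.2500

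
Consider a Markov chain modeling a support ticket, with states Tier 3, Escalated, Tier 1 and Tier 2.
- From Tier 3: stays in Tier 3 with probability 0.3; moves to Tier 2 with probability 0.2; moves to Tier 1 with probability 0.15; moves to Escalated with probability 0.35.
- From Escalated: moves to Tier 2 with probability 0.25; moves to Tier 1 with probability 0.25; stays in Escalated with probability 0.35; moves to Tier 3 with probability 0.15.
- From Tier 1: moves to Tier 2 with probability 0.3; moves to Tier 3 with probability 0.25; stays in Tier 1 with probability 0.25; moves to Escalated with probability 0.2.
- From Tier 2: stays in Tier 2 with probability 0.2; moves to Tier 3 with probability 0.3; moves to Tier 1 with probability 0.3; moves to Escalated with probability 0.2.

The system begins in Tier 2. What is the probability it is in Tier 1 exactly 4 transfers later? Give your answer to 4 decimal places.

0.2371

Propagate the distribution vector 4 transfers from Tier 2.
After 0 transfers: (0.0000, 0.0000, 0.0000, 1.0000)
After 1 transfer: (0.3000, 0.2000, 0.3000, 0.2000)
After 2 transfers: (0.2550, 0.2750, 0.2300, 0.2400)
After 3 transfers: (0.2473, 0.2795, 0.2365, 0.2368)
After 4 transfers: (0.2463, 0.2790, 0.2371, 0.2376)
P(in Tier 1 after 4 transfers) = 0.2371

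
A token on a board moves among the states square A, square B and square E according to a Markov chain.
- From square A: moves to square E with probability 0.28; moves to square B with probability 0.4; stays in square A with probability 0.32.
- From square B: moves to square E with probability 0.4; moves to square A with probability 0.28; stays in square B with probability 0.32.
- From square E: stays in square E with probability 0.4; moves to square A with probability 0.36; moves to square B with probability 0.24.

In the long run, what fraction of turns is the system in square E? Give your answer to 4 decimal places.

Let the stationary distribution be π with π = πP and π_1 + π_2 + π_3 = 1.
π_1 = 0.32·π_1 + 0.28·π_2 + 0.36·π_3
π_2 = 0.4·π_1 + 0.32·π_2 + 0.24·π_3
Solving with the normalization constraint gives π = (0.3218, 0.3168, 0.3614).
So the stationary probability of square E is 0.3614.

0.3614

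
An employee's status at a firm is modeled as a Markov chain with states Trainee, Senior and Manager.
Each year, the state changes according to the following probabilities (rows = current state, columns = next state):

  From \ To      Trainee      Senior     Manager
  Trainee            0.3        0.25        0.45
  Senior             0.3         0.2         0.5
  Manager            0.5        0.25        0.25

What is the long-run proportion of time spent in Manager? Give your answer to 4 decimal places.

Let the stationary distribution be π with π = πP and π_1 + π_2 + π_3 = 1.
π_1 = 0.3·π_1 + 0.3·π_2 + 0.5·π_3
π_2 = 0.25·π_1 + 0.2·π_2 + 0.25·π_3
Solving with the normalization constraint gives π = (0.3770, 0.2381, 0.3849).
So the stationary probability of Manager is 0.3849.

0.3849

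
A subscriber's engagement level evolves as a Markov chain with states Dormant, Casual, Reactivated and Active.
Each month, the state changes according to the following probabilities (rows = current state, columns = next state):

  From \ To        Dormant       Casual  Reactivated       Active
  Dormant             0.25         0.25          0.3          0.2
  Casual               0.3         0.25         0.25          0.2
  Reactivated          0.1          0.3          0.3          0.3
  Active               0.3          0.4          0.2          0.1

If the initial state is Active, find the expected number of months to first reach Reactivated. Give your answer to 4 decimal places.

Let t(s) be the expected number of months to first reach Reactivated from state s, with t(Reactivated) = 0. Conditioning on the first month:
t(Dormant) = 1 + 0.25·t(Dormant) + 0.25·t(Casual) + 0.2·t(Active)
t(Casual) = 1 + 0.3·t(Dormant) + 0.25·t(Casual) + 0.2·t(Active)
t(Active) = 1 + 0.3·t(Dormant) + 0.4·t(Casual) + 0.1·t(Active)
Solving: t(Dormant) = 3.7320, t(Casual) = 3.9186, t(Active) = 4.0967.
Expected months from Active to Reactivated: 4.0967.

4.0967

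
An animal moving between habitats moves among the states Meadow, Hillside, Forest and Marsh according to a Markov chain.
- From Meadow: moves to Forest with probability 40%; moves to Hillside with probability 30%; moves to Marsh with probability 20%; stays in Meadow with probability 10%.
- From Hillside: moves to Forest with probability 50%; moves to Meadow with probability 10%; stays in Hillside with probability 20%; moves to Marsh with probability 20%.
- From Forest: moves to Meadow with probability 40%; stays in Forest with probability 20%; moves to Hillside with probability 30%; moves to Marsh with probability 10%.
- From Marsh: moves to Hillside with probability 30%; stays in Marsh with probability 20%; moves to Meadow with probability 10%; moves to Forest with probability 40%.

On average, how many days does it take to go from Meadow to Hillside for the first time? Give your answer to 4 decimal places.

3.3333

Let t(s) be the expected number of days to first reach Hillside from state s, with t(Hillside) = 0. Conditioning on the first day:
t(Meadow) = 1 + 0.1·t(Meadow) + 0.4·t(Forest) + 0.2·t(Marsh)
t(Forest) = 1 + 0.4·t(Meadow) + 0.2·t(Forest) + 0.1·t(Marsh)
t(Marsh) = 1 + 0.1·t(Meadow) + 0.4·t(Forest) + 0.2·t(Marsh)
Solving: t(Meadow) = 3.3333, t(Forest) = 3.3333, t(Marsh) = 3.3333.
Expected days from Meadow to Hillside: 3.3333.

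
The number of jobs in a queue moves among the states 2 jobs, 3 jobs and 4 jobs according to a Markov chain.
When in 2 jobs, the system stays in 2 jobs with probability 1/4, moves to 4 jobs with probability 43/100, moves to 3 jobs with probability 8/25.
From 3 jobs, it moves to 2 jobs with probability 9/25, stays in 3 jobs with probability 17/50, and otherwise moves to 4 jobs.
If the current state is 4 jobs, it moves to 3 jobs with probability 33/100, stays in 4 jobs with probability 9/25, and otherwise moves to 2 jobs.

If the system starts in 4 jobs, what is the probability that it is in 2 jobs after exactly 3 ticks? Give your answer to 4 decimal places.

Propagate the distribution vector 3 ticks from 4 jobs.
After 0 ticks: (0.0000, 0.0000, 1.0000)
After 1 tick: (0.3100, 0.3300, 0.3600)
After 2 ticks: (0.3079, 0.3302, 0.3619)
After 3 ticks: (0.3080, 0.3302, 0.3617)
P(in 2 jobs after 3 ticks) = 0.3080

0.3080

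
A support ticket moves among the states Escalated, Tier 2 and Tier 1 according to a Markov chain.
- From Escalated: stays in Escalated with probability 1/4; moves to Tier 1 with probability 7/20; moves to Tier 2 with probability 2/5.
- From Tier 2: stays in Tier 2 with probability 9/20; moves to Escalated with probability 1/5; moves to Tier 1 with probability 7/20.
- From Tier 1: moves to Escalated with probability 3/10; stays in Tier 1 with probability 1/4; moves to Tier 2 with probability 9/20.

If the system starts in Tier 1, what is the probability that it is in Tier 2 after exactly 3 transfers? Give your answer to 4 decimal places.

0.4380

Propagate the distribution vector 3 transfers from Tier 1.
After 0 transfers: (0.0000, 0.0000, 1.0000)
After 1 transfer: (0.3000, 0.4500, 0.2500)
After 2 transfers: (0.2400, 0.4350, 0.3250)
After 3 transfers: (0.2445, 0.4380, 0.3175)
P(in Tier 2 after 3 transfers) = 0.4380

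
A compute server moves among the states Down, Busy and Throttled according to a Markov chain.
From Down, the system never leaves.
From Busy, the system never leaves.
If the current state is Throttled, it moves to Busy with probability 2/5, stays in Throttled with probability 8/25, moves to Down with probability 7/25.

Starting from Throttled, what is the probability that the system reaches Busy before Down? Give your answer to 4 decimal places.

Let h(s) be the probability of absorption at Busy starting from transient state s. Then h(Busy) = 1 and h(Down) = 0. By first-step analysis:
h(Throttled) = 0.28·0 + 0.4·1 + 0.32·h(Throttled)
Solving: h(Throttled) = 0.5882.
Starting from Throttled, the probability is 0.5882.

0.5882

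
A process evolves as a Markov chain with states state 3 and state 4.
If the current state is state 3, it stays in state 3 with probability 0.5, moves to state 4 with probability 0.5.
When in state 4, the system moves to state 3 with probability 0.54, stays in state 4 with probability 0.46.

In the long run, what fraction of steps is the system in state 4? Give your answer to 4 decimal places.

0.4808

Let the stationary distribution be π with π = πP and π_1 + π_2 = 1.
π_1 = 0.5·π_1 + 0.54·π_2
Solving with the normalization constraint gives π = (0.5192, 0.4808).
So the stationary probability of state 4 is 0.4808.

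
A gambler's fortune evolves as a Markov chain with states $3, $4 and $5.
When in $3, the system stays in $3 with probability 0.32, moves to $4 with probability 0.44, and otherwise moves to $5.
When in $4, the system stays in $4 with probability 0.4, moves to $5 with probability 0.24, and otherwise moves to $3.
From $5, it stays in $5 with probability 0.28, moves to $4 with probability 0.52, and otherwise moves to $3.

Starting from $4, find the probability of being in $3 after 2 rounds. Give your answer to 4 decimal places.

0.3072

Sum over the intermediate state after 1 round:
P = P($4→$3)·P($3→$3) + P($4→$4)·P($4→$3) + P($4→$5)·P($5→$3)
  = 0.36×0.32 + 0.4×0.36 + 0.24×0.2
  = 0.1152 + 0.1440 + 0.0480 = 0.3072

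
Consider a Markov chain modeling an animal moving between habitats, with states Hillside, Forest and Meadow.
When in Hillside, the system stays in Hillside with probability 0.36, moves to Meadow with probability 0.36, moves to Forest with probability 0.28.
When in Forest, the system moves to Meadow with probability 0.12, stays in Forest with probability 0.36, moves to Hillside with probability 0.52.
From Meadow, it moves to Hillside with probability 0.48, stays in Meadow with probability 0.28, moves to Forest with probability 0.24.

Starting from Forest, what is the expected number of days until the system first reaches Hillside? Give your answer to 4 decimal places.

1.9444

Let t(s) be the expected number of days to first reach Hillside from state s, with t(Hillside) = 0. Conditioning on the first day:
t(Forest) = 1 + 0.36·t(Forest) + 0.12·t(Meadow)
t(Meadow) = 1 + 0.24·t(Forest) + 0.28·t(Meadow)
Solving: t(Forest) = 1.9444, t(Meadow) = 2.0370.
Expected days from Forest to Hillside: 1.9444.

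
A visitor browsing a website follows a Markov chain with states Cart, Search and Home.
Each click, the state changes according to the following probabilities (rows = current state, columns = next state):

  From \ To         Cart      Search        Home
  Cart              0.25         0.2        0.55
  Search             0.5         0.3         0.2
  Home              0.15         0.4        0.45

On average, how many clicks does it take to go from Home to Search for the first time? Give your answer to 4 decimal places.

Let t(s) be the expected number of clicks to first reach Search from state s, with t(Search) = 0. Conditioning on the first click:
t(Cart) = 1 + 0.25·t(Cart) + 0.55·t(Home)
t(Home) = 1 + 0.15·t(Cart) + 0.45·t(Home)
Solving: t(Cart) = 3.3333, t(Home) = 2.7273.
Expected clicks from Home to Search: 2.7273.

2.7273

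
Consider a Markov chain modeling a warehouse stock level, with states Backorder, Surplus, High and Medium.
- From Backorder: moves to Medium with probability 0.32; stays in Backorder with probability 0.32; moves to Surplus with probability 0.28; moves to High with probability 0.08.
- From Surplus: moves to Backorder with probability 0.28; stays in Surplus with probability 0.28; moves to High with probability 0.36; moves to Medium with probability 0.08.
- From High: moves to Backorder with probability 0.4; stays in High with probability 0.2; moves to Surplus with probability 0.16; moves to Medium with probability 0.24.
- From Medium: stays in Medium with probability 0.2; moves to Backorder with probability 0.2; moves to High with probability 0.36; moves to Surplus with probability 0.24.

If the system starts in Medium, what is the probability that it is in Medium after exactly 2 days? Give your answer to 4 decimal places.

Propagate the distribution vector 2 days from Medium.
After 0 days: (0.0000, 0.0000, 0.0000, 1.0000)
After 1 day: (0.2000, 0.2400, 0.3600, 0.2000)
After 2 days: (0.3152, 0.2288, 0.2464, 0.2096)
P(in Medium after 2 days) = 0.2096

0.2096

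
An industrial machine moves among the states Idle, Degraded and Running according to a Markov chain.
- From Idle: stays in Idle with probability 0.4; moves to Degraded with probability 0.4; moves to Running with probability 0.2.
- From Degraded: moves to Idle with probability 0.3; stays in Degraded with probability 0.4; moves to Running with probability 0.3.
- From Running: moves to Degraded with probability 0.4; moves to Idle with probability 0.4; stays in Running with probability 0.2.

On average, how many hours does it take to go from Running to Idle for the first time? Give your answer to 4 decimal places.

2.7778

Let t(s) be the expected number of hours to first reach Idle from state s, with t(Idle) = 0. Conditioning on the first hour:
t(Degraded) = 1 + 0.4·t(Degraded) + 0.3·t(Running)
t(Running) = 1 + 0.4·t(Degraded) + 0.2·t(Running)
Solving: t(Degraded) = 3.0556, t(Running) = 2.7778.
Expected hours from Running to Idle: 2.7778.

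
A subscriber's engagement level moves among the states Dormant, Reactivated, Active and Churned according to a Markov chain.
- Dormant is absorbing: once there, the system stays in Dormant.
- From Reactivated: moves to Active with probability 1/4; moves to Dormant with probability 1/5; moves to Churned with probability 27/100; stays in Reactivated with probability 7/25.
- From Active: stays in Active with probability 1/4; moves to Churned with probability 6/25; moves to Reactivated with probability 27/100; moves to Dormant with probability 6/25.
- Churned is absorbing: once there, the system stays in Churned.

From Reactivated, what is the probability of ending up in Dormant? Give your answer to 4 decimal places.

Let h(s) be the probability of absorption at Dormant starting from transient state s. Then h(Dormant) = 1 and h(Churned) = 0. By first-step analysis:
h(Reactivated) = 0.2·1 + 0.28·h(Reactivated) + 0.25·h(Active) + 0.27·0
h(Active) = 0.24·1 + 0.27·h(Reactivated) + 0.25·h(Active) + 0.24·0
Solving: h(Reactivated) = 0.4444, h(Active) = 0.4800.
Starting from Reactivated, the probability is 0.4444.

0.4444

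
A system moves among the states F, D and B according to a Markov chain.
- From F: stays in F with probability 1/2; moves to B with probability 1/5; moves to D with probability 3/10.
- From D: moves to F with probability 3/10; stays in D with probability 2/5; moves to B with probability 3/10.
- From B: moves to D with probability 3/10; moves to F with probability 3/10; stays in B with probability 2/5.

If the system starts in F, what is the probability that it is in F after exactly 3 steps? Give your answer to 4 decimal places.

Propagate the distribution vector 3 steps from F.
After 0 steps: (1.0000, 0.0000, 0.0000)
After 1 step: (0.5000, 0.3000, 0.2000)
After 2 steps: (0.4000, 0.3300, 0.2700)
After 3 steps: (0.3800, 0.3330, 0.2870)
P(in F after 3 steps) = 0.3800

0.3800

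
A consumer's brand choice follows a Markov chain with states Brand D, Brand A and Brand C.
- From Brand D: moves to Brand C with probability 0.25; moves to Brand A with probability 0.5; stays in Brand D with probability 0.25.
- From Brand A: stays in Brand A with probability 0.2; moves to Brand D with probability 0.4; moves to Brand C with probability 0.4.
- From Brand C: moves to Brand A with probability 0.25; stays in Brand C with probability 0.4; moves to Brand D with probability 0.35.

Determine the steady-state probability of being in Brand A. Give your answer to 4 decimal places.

Let the stationary distribution be π with π = πP and π_1 + π_2 + π_3 = 1.
π_1 = 0.25·π_1 + 0.4·π_2 + 0.35·π_3
π_2 = 0.5·π_1 + 0.2·π_2 + 0.25·π_3
Solving with the normalization constraint gives π = (0.3326, 0.3173, 0.3501).
So the stationary probability of Brand A is 0.3173.

0.3173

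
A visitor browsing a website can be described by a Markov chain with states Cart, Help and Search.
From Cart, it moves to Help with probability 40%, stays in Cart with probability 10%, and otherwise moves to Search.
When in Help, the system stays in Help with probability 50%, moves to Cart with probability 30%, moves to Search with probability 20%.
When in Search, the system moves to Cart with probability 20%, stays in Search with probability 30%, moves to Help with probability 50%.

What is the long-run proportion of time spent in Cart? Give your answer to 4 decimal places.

0.2252

Let the stationary distribution be π with π = πP and π_1 + π_2 + π_3 = 1.
π_1 = 0.1·π_1 + 0.3·π_2 + 0.2·π_3
π_2 = 0.4·π_1 + 0.5·π_2 + 0.5·π_3
Solving with the normalization constraint gives π = (0.2252, 0.4775, 0.2973).
So the stationary probability of Cart is 0.2252.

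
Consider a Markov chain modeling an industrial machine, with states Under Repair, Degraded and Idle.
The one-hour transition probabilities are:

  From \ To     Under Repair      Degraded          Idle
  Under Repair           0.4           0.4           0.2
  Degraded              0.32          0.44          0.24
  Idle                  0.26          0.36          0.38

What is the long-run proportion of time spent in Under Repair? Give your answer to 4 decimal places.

Let the stationary distribution be π with π = πP and π_1 + π_2 + π_3 = 1.
π_1 = 0.4·π_1 + 0.32·π_2 + 0.26·π_3
π_2 = 0.4·π_1 + 0.44·π_2 + 0.36·π_3
Solving with the normalization constraint gives π = (0.3306, 0.4057, 0.2637).
So the stationary probability of Under Repair is 0.3306.

0.3306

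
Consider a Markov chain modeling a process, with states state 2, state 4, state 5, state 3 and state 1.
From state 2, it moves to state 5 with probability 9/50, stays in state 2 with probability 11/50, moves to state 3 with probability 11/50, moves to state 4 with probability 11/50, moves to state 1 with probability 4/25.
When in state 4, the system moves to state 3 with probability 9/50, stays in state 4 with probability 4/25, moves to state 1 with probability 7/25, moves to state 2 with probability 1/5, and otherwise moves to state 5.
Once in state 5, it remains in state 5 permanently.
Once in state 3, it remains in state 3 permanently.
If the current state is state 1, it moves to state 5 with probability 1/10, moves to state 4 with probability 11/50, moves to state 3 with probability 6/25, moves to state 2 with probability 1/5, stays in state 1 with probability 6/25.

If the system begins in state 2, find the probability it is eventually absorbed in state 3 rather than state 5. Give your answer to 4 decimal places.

0.5682

Let h(s) be the probability of absorption at state 3 starting from transient state s. Then h(state 3) = 1 and h(state 5) = 0. By first-step analysis:
h(state 2) = 0.22·h(state 2) + 0.22·h(state 4) + 0.18·0 + 0.22·1 + 0.16·h(state 1)
h(state 4) = 0.2·h(state 2) + 0.16·h(state 4) + 0.18·0 + 0.18·1 + 0.28·h(state 1)
h(state 1) = 0.2·h(state 2) + 0.22·h(state 4) + 0.1·0 + 0.24·1 + 0.24·h(state 1)
Solving: h(state 2) = 0.5682, h(state 4) = 0.5586, h(state 1) = 0.6270.
Starting from state 2, the probability is 0.5682.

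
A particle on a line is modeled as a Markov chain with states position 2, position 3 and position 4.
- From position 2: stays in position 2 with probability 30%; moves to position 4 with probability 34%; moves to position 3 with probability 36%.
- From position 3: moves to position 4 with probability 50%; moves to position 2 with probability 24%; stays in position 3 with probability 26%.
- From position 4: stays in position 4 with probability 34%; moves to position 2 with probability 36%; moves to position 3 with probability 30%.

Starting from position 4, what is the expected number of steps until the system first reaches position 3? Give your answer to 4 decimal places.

Let t(s) be the expected number of steps to first reach position 3 from state s, with t(position 3) = 0. Conditioning on the first step:
t(position 2) = 1 + 0.3·t(position 2) + 0.34·t(position 4)
t(position 4) = 1 + 0.36·t(position 2) + 0.34·t(position 4)
Solving: t(position 2) = 2.9446, t(position 4) = 3.1213.
Expected steps from position 4 to position 3: 3.1213.

3.1213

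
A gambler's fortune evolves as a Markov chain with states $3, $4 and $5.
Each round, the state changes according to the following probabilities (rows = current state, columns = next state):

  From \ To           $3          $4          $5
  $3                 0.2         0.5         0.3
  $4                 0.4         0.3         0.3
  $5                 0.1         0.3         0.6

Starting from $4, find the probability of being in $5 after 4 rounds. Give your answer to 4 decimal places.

Propagate the distribution vector 4 rounds from $4.
After 0 rounds: (0.0000, 1.0000, 0.0000)
After 1 round: (0.4000, 0.3000, 0.3000)
After 2 rounds: (0.2300, 0.3800, 0.3900)
After 3 rounds: (0.2370, 0.3460, 0.4170)
After 4 rounds: (0.2275, 0.3474, 0.4251)
P(in $5 after 4 rounds) = 0.4251

0.4251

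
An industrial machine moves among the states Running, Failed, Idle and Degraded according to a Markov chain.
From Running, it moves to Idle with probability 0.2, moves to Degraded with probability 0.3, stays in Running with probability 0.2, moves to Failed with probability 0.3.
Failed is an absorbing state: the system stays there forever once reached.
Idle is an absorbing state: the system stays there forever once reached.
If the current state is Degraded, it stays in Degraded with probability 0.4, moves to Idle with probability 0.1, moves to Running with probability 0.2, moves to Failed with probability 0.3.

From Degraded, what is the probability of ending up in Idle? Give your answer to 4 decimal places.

Let h(s) be the probability of absorption at Idle starting from transient state s. Then h(Idle) = 1 and h(Failed) = 0. By first-step analysis:
h(Running) = 0.2·h(Running) + 0.3·0 + 0.2·1 + 0.3·h(Degraded)
h(Degraded) = 0.2·h(Running) + 0.3·0 + 0.1·1 + 0.4·h(Degraded)
Solving: h(Running) = 0.3571, h(Degraded) = 0.2857.
Starting from Degraded, the probability is 0.2857.

0.2857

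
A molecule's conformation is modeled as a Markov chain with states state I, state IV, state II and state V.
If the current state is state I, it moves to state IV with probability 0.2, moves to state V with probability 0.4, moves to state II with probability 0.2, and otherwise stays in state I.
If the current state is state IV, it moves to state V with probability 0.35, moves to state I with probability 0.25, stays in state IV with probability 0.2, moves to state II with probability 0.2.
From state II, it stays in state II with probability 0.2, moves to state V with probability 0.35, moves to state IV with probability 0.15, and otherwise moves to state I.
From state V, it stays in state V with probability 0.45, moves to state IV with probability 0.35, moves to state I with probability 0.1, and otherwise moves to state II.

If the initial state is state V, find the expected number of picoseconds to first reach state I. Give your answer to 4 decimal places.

5.8693

Let t(s) be the expected number of picoseconds to first reach state I from state s, with t(state I) = 0. Conditioning on the first picosecond:
t(state IV) = 1 + 0.2·t(state IV) + 0.2·t(state II) + 0.35·t(state V)
t(state II) = 1 + 0.15·t(state IV) + 0.2·t(state II) + 0.35·t(state V)
t(state V) = 1 + 0.35·t(state IV) + 0.1·t(state II) + 0.45·t(state V)
Solving: t(state IV) = 5.0070, t(state II) = 4.7566, t(state V) = 5.8693.
Expected picoseconds from state V to state I: 5.8693.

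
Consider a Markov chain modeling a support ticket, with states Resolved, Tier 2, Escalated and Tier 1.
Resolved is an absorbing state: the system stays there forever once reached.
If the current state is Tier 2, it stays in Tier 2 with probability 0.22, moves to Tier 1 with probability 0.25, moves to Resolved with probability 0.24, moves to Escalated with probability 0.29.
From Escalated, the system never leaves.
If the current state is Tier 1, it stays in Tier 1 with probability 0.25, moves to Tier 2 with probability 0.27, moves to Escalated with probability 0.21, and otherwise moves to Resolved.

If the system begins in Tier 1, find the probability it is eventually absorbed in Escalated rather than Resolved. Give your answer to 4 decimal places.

0.4678

Let h(s) be the probability of absorption at Escalated starting from transient state s. Then h(Escalated) = 1 and h(Resolved) = 0. By first-step analysis:
h(Tier 2) = 0.24·0 + 0.22·h(Tier 2) + 0.29·1 + 0.25·h(Tier 1)
h(Tier 1) = 0.27·0 + 0.27·h(Tier 2) + 0.21·1 + 0.25·h(Tier 1)
Solving: h(Tier 2) = 0.5217, h(Tier 1) = 0.4678.
Starting from Tier 1, the probability is 0.4678.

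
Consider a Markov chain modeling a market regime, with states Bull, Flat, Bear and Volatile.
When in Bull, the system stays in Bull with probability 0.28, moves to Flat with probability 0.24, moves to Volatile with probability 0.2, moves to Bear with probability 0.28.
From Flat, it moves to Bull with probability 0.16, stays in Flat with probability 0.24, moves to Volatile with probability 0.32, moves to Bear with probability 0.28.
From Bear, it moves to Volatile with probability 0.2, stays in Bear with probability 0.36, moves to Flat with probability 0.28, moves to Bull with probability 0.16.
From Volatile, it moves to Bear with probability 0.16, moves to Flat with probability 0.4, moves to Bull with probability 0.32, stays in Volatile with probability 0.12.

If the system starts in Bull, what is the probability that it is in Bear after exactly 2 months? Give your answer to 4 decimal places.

0.2784

Propagate the distribution vector 2 months from Bull.
After 0 months: (1.0000, 0.0000, 0.0000, 0.0000)
After 1 month: (0.2800, 0.2400, 0.2800, 0.2000)
After 2 months: (0.2256, 0.2832, 0.2784, 0.2128)
P(in Bear after 2 months) = 0.2784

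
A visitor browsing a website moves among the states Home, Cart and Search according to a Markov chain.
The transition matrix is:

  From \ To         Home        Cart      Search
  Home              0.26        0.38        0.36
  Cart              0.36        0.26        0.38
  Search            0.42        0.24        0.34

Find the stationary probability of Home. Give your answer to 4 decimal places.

Let the stationary distribution be π with π = πP and π_1 + π_2 + π_3 = 1.
π_1 = 0.26·π_1 + 0.36·π_2 + 0.42·π_3
π_2 = 0.38·π_1 + 0.26·π_2 + 0.24·π_3
Solving with the normalization constraint gives π = (0.3468, 0.2944, 0.3587).
So the stationary probability of Home is 0.3468.

0.3468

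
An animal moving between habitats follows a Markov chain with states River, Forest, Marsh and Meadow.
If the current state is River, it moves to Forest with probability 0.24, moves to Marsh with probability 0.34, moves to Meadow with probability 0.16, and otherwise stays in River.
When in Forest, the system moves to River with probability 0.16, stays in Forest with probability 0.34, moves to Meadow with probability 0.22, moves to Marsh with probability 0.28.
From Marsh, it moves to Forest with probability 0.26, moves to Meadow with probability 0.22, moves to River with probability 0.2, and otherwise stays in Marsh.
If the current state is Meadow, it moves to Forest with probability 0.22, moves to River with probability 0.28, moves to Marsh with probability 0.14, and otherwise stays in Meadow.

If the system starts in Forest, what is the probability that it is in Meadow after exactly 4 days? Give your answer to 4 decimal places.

Propagate the distribution vector 4 days from Forest.
After 0 days: (0.0000, 1.0000, 0.0000, 0.0000)
After 1 day: (0.1600, 0.3400, 0.2800, 0.2200)
After 2 days: (0.2136, 0.2752, 0.2700, 0.2412)
After 3 days: (0.2211, 0.2681, 0.2698, 0.2410)
After 4 days: (0.2218, 0.2674, 0.2703, 0.2405)
P(in Meadow after 4 days) = 0.2405

0.2405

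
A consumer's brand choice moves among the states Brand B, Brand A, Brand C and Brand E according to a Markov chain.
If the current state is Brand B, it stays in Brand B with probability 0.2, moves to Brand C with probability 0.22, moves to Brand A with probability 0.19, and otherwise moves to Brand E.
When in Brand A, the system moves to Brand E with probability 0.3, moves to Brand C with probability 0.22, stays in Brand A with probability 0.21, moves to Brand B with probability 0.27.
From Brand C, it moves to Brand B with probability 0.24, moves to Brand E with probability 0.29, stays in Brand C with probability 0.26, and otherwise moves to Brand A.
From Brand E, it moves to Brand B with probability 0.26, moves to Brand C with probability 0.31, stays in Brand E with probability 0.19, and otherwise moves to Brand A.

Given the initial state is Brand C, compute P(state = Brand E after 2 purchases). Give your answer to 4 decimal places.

Propagate the distribution vector 2 purchases from Brand C.
After 0 purchases: (0.0000, 0.0000, 1.0000, 0.0000)
After 1 purchase: (0.2400, 0.2100, 0.2600, 0.2900)
After 2 purchases: (0.2425, 0.2139, 0.2565, 0.2871)
P(in Brand E after 2 purchases) = 0.2871

0.2871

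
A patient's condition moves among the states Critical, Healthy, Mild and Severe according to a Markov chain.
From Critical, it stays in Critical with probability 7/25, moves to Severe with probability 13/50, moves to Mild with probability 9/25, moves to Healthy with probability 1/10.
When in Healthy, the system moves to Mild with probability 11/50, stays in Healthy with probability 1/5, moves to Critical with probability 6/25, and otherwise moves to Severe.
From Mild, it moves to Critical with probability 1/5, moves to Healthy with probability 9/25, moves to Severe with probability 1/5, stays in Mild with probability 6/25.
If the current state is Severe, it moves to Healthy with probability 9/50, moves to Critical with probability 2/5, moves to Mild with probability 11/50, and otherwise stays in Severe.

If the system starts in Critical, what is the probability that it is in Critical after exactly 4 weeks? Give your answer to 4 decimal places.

Propagate the distribution vector 4 weeks from Critical.
After 0 weeks: (1.0000, 0.0000, 0.0000, 0.0000)
After 1 week: (0.2800, 0.1000, 0.3600, 0.2600)
After 2 weeks: (0.2784, 0.2244, 0.2664, 0.2308)
After 3 weeks: (0.2774, 0.2102, 0.2643, 0.2481)
After 4 weeks: (0.2802, 0.2096, 0.2641, 0.2461)
P(in Critical after 4 weeks) = 0.2802

0.2802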